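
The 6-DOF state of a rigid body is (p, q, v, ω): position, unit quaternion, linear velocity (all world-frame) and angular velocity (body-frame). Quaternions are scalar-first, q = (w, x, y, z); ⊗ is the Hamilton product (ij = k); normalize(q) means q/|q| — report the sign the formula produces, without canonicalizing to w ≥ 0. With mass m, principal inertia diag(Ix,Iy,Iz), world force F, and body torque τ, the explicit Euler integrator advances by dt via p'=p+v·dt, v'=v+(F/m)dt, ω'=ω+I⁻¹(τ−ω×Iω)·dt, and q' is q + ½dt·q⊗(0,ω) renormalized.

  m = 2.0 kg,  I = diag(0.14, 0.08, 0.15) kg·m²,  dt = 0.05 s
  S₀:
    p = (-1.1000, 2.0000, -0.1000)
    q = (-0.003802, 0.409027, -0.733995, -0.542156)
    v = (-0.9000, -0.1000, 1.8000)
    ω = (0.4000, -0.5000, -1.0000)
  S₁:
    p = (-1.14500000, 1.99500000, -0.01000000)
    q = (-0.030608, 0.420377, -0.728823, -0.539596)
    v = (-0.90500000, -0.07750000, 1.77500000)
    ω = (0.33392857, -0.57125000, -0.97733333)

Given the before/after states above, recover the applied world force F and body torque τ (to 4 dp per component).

velocity change Δv = (-0.00500000, 0.02250000, -0.02500000)
applied force F = (-0.2000, 0.9000, -1.0000)
Δω = ω₁−ω₀ = (-0.06607143, -0.07125000, 0.02266667)
precession coupling = (0.0350, 0.0040, 0.0120)
τ = I·(Δω/dt) + ω₀×(Iω₀) = (-0.1500, -0.1100, 0.0800)

F = (-0.2000, 0.9000, -1.0000)
τ = (-0.1500, -0.1100, 0.0800)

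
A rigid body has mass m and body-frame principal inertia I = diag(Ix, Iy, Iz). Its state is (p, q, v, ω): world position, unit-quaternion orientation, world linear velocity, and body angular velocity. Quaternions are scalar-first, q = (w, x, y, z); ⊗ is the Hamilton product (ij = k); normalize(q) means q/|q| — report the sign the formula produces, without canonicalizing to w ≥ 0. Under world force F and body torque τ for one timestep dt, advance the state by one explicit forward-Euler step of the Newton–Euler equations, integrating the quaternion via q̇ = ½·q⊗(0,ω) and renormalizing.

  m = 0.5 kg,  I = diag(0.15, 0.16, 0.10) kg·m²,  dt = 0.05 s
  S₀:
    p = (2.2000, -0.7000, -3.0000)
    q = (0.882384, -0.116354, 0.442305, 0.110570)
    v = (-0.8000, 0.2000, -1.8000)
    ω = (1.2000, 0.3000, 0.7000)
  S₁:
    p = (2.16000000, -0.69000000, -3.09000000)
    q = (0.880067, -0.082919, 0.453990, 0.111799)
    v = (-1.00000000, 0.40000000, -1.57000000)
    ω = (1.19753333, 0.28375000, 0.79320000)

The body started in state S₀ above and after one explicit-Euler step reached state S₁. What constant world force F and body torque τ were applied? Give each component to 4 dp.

rate change Δω = (-0.00246667, -0.01625000, 0.09320000)
gyro term ω₀×Iω₀ = (-0.0126, 0.0420, 0.0036)
τ = I·(Δω/dt) + ω₀×(Iω₀) = (-0.0200, -0.0100, 0.1900)
Δv = v₁−v₀ = (-0.20000000, 0.20000000, 0.23000000)
F = m·Δv/dt = (-2.0000, 2.0000, 2.3000)

F = (-2.0000, 2.0000, 2.3000)
τ = (-0.0200, -0.0100, 0.1900)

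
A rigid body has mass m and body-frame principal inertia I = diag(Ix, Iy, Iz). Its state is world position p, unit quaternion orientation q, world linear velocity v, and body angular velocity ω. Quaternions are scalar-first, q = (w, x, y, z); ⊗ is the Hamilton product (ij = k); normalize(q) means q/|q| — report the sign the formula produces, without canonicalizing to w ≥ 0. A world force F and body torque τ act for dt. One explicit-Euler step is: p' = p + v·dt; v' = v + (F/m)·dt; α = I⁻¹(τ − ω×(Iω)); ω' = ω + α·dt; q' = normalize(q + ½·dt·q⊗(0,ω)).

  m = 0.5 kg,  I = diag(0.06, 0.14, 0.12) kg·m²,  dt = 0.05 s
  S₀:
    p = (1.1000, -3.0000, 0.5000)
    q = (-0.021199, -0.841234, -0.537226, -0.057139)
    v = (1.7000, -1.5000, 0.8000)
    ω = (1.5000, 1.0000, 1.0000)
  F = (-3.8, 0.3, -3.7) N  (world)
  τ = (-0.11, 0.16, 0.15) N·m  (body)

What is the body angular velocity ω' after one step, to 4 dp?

angular accel α = (-1.5000, 1.7857, 0.2500)
ω' = ω + α·dt = (1.4250, 1.0893, 1.0125)

ω' = (1.4250, 1.0893, 1.0125)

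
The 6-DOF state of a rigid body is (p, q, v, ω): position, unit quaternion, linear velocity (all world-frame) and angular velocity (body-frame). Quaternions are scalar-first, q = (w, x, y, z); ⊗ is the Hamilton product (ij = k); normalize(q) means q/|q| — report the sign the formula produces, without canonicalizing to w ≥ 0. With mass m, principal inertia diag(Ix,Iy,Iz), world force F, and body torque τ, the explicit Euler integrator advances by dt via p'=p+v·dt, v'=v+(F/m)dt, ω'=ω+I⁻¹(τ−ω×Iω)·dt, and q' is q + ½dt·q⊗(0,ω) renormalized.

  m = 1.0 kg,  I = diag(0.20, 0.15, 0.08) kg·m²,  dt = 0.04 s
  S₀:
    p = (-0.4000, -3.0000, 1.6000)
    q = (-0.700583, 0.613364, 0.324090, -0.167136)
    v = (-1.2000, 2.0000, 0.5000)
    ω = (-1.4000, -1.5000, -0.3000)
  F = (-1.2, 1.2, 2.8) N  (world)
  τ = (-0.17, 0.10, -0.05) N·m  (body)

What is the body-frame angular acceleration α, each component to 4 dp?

α = (-0.6925, 0.3307, 0.6875)

gyro term ω×Iω = (-0.0315, 0.0504, -0.1050)
angular accel α = (-0.6925, 0.3307, 0.6875)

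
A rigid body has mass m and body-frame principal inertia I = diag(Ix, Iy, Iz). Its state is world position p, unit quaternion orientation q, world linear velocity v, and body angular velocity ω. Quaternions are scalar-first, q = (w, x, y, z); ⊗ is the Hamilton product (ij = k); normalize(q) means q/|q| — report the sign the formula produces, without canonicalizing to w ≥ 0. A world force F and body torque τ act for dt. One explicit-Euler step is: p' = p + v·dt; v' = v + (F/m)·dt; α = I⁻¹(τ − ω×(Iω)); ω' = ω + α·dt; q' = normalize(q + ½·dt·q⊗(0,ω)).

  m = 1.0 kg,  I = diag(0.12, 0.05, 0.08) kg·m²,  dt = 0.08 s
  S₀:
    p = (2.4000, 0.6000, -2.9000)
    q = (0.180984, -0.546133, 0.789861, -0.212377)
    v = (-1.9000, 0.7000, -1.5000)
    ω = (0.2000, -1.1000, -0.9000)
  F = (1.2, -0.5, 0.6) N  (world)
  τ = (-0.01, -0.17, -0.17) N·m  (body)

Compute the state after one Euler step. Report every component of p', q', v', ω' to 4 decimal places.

p' = (2.2480, 0.6560, -3.0200)
q' = (0.2121, -0.5815, 0.7593, -0.2009)
v' = (-1.8040, 0.6600, -1.4520)
ω' = (0.1735, -1.3605, -1.0854)

p' = p + v·dt = (2.2480, 0.6560, -3.0200)
v' = v + a·dt = (-1.8040, 0.6600, -1.4520)
precession coupling ω×(Iω) = (0.0297, -0.0072, 0.0154)
(τ − ω×Iω)/I = (-0.3308, -3.2560, -2.3175)
new body rate ω' = (0.1735, -1.3605, -1.0854)
q⊗(0,ω) = (0.7869344, -0.9082928, -0.7330775, 0.2798885)
q' = normalize(q + ½dt·q⊗(0,ω)) = (0.2121, -0.5815, 0.7593, -0.2009)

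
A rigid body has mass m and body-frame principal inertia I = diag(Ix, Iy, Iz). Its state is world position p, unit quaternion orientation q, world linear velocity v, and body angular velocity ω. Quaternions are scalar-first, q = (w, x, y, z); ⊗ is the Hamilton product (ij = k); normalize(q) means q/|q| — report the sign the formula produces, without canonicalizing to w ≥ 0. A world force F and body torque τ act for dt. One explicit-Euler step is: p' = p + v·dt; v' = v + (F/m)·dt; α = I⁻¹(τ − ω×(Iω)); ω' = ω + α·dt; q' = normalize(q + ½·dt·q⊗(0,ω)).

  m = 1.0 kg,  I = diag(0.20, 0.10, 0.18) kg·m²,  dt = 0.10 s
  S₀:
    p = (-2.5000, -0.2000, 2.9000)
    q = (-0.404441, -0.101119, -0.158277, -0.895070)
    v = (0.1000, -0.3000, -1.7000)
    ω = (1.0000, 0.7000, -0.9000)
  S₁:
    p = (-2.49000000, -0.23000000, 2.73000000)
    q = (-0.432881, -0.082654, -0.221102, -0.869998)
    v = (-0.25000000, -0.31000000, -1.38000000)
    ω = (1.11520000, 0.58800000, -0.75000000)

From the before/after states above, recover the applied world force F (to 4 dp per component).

F = (-3.5000, -0.1000, 3.2000)

velocity change Δv = (-0.35000000, -0.01000000, 0.32000000)
m·(v₁−v₀)/dt = (-3.5000, -0.1000, 3.2000)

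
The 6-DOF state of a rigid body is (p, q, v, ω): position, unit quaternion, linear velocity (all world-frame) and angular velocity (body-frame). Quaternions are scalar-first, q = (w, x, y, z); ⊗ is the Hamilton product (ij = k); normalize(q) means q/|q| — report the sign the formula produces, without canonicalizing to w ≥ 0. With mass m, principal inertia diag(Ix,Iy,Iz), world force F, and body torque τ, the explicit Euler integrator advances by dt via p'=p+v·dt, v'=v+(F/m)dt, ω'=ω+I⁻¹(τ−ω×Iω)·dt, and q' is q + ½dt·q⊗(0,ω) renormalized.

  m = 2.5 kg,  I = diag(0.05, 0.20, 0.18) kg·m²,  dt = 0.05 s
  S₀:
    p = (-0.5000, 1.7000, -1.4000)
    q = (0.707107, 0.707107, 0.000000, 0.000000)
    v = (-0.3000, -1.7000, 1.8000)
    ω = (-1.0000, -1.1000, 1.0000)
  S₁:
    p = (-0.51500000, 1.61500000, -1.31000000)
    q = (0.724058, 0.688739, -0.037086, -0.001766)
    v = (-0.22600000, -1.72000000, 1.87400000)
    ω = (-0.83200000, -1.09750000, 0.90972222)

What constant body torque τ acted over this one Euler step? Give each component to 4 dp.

rate change Δω = (0.16800000, 0.00250000, -0.09027778)
precession coupling = (0.0220, 0.1300, 0.1650)
applied torque τ = (0.1900, 0.1400, -0.1600)

τ = (0.1900, 0.1400, -0.1600)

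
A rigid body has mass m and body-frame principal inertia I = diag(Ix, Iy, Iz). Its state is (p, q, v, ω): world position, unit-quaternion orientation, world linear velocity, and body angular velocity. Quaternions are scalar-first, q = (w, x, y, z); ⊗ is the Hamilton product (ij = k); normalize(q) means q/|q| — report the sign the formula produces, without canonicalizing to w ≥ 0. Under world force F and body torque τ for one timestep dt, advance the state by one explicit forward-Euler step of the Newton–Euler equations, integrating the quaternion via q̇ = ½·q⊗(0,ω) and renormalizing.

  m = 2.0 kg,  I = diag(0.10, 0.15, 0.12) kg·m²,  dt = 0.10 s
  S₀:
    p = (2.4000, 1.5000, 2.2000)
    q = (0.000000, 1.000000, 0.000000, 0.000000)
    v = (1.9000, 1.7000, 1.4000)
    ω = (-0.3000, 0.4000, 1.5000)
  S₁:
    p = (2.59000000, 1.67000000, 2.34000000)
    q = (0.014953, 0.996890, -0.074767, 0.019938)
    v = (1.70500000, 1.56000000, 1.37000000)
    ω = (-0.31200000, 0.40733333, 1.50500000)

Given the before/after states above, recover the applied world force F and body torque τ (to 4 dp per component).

v₁ − v₀ = (-0.19500000, -0.14000000, -0.03000000)
applied force F = (-3.9000, -2.8000, -0.6000)
rate change Δω = (-0.01200000, 0.00733333, 0.00500000)
gyro term ω₀×Iω₀ = (-0.0180, 0.0090, -0.0060)
I·α + gyro = (-0.0300, 0.0200, 0.0000)

F = (-3.9000, -2.8000, -0.6000)
τ = (-0.0300, 0.0200, 0.0000)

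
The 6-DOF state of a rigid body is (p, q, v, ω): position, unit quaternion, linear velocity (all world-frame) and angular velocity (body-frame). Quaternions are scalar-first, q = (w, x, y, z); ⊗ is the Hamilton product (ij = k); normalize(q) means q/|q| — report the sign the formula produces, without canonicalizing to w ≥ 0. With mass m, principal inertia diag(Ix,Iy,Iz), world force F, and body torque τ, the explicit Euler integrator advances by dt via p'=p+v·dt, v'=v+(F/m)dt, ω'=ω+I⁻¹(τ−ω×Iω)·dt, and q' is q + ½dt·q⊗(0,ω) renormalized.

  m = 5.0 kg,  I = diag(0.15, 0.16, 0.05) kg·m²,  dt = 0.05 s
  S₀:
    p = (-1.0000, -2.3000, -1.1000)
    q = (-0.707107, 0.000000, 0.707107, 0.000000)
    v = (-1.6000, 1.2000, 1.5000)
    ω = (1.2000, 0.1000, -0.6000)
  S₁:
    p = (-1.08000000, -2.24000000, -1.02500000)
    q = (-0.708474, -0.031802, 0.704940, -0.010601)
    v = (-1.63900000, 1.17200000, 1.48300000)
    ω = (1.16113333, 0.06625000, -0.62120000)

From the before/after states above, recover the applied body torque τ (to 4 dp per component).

τ = (-0.1100, -0.1800, -0.0200)

Δω = ω₁−ω₀ = (-0.03886667, -0.03375000, -0.02120000)
ω₀×(Iω₀) = (0.0066, -0.0720, 0.0012)
applied torque τ = (-0.1100, -0.1800, -0.0200)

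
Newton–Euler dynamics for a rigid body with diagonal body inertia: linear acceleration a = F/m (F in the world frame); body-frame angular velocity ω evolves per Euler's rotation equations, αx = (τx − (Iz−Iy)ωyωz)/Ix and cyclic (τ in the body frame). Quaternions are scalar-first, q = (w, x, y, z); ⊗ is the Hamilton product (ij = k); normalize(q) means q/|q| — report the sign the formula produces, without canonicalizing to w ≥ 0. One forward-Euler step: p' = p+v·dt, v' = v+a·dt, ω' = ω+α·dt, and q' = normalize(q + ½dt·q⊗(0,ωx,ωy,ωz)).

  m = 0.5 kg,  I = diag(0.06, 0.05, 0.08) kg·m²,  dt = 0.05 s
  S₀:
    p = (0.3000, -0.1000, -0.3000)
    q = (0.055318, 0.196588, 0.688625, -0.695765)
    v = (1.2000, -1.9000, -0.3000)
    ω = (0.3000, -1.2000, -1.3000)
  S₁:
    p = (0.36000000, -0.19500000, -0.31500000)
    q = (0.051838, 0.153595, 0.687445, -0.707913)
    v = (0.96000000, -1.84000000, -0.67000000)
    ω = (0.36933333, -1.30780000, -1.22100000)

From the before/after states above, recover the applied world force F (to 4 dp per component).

Δv = v₁−v₀ = (-0.24000000, 0.06000000, -0.37000000)
m·(v₁−v₀)/dt = (-2.4000, 0.6000, -3.7000)

F = (-2.4000, 0.6000, -3.7000)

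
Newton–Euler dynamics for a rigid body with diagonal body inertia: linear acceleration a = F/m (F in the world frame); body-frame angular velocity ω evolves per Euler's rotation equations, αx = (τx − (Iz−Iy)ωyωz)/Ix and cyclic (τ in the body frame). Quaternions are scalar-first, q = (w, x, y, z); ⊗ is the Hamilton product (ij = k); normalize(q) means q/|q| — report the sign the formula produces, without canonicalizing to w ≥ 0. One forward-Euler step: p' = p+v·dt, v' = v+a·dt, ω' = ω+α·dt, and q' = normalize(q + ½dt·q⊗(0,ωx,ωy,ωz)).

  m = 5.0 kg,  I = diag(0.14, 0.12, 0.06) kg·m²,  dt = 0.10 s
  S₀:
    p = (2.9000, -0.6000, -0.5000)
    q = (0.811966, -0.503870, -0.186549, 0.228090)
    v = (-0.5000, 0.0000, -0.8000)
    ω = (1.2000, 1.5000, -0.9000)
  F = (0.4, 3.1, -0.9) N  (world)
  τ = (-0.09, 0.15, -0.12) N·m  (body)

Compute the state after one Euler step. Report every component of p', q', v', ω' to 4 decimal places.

p' = (2.8500, -0.6000, -0.5800)
q' = (0.8616, -0.4613, -0.1339, 0.1640)
v' = (-0.4920, 0.0620, -0.8180)
ω' = (1.0779, 1.6970, -1.0400)

linear accel F/m = (0.0800, 0.6200, -0.1800)
p' = p + v·dt = (2.8500, -0.6000, -0.5800)
v + (F/m)dt = (-0.4920, 0.0620, -0.8180)
gyro term ω×Iω = (0.0810, -0.0864, -0.0360)
angular accel α = (-1.2214, 1.9700, -1.4000)
ω' = ω + α·dt = (1.0779, 1.6970, -1.0400)
Hamilton product q⊗(0,ω) = (1.0897485, 0.8001183, 1.0381740, -1.2627156)
q' = normalize(q + ½dt·q⊗(0,ω)) = (0.8616, -0.4613, -0.1339, 0.1640)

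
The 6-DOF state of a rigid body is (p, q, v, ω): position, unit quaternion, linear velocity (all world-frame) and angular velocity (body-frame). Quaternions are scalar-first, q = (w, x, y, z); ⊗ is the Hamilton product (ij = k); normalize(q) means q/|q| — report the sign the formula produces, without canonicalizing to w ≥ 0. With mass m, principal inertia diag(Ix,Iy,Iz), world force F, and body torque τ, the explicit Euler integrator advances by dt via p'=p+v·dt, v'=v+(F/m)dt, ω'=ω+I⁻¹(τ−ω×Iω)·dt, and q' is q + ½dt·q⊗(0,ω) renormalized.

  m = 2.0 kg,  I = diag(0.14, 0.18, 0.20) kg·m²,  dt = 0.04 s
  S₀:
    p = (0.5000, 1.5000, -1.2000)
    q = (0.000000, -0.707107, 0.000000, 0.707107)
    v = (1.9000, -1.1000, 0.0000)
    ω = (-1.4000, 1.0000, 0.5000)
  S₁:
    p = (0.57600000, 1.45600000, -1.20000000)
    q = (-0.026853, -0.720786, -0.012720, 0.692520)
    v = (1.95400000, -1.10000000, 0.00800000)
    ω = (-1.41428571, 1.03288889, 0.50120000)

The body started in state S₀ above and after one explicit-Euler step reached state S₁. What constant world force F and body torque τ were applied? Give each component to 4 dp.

F = (2.7000, 0.0000, 0.4000)
τ = (-0.0400, 0.1900, -0.0500)

Δv = v₁−v₀ = (0.05400000, 0.00000000, 0.00800000)
applied force F = (2.7000, 0.0000, 0.4000)
Δω = ω₁−ω₀ = (-0.01428571, 0.03288889, 0.00120000)
gyro term ω₀×Iω₀ = (0.0100, 0.0420, -0.0560)
τ = I·(Δω/dt) + ω₀×(Iω₀) = (-0.0400, 0.1900, -0.0500)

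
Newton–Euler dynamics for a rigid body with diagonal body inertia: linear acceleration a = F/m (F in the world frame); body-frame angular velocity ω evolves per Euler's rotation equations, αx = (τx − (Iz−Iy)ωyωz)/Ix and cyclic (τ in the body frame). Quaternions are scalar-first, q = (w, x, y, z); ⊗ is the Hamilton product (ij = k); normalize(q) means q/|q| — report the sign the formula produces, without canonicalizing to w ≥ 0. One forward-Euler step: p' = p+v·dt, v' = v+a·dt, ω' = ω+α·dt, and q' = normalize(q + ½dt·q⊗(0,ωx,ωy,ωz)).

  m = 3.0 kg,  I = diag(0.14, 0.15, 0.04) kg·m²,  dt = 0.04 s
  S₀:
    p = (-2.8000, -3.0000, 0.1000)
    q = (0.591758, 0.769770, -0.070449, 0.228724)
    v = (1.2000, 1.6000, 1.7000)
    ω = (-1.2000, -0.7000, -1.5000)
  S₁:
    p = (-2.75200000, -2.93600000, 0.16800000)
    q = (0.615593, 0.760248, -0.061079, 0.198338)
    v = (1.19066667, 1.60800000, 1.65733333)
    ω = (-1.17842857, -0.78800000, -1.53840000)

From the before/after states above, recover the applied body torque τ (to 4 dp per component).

τ = (-0.0400, -0.1500, -0.0300)

rate change Δω = (0.02157143, -0.08800000, -0.03840000)
gyro term ω₀×Iω₀ = (-0.1155, 0.1800, 0.0084)
applied torque τ = (-0.0400, -0.1500, -0.0300)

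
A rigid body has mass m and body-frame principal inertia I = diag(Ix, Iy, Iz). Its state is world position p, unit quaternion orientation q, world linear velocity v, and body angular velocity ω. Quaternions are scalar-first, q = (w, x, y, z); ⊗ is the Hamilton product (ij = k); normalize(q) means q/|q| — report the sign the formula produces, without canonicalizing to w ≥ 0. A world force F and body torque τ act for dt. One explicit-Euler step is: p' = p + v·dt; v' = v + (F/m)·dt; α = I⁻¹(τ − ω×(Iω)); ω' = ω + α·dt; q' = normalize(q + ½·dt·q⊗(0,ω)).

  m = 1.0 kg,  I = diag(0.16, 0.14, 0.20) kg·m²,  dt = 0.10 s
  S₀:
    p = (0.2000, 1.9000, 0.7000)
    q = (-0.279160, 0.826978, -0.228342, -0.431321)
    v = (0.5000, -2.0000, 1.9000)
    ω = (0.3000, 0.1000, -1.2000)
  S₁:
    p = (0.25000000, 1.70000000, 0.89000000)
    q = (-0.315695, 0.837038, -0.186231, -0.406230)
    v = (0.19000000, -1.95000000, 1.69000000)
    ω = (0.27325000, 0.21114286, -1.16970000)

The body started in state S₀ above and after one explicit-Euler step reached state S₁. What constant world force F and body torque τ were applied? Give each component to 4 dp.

rate change Δω = (-0.02675000, 0.11114286, 0.03030000)
precession coupling = (-0.0072, 0.0144, -0.0006)
τ = I·(Δω/dt) + ω₀×(Iω₀) = (-0.0500, 0.1700, 0.0600)
Δv = v₁−v₀ = (-0.31000000, 0.05000000, -0.21000000)
m·(v₁−v₀)/dt = (-3.1000, 0.5000, -2.1000)

F = (-3.1000, 0.5000, -2.1000)
τ = (-0.0500, 0.1700, 0.0600)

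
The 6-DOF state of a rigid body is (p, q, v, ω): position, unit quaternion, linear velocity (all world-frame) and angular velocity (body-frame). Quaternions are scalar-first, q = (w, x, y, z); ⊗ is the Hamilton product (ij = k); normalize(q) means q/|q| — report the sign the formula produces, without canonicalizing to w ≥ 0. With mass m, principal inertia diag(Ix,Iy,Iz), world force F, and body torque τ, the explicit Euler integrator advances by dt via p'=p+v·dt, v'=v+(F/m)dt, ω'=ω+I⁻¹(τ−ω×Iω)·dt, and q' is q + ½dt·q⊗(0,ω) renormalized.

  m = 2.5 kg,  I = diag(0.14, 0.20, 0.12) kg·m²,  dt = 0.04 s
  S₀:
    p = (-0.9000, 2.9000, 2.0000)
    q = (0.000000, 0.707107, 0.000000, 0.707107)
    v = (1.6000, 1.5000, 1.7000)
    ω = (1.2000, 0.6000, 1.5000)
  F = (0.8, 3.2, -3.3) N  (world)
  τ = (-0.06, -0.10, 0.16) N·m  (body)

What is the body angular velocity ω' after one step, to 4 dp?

gyro term ω×Iω = (-0.0720, 0.0360, 0.0432)
α = I⁻¹(τ − ω×Iω) = (0.0857, -0.6800, 0.9733)
ω' = ω + α·dt = (1.2034, 0.5728, 1.5389)

ω' = (1.2034, 0.5728, 1.5389)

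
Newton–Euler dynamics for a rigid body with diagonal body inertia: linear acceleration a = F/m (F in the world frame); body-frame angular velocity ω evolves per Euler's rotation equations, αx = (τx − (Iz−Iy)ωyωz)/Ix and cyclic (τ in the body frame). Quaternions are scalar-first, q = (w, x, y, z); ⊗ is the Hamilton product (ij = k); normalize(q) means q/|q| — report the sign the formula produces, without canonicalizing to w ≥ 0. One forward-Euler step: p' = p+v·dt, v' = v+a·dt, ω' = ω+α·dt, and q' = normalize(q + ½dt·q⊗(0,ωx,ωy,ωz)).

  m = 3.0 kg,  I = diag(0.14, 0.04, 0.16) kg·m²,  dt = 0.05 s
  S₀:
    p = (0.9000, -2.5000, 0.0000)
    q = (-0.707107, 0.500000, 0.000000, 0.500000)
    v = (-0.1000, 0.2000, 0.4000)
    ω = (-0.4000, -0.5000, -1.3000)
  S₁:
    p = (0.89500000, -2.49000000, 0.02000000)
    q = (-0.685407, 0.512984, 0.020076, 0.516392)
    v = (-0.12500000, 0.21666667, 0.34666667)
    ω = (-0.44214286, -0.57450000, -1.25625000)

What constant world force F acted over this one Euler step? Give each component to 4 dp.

F = (-1.5000, 1.0000, -3.2000)

Δv = v₁−v₀ = (-0.02500000, 0.01666667, -0.05333333)
F = m·Δv/dt = (-1.5000, 1.0000, -3.2000)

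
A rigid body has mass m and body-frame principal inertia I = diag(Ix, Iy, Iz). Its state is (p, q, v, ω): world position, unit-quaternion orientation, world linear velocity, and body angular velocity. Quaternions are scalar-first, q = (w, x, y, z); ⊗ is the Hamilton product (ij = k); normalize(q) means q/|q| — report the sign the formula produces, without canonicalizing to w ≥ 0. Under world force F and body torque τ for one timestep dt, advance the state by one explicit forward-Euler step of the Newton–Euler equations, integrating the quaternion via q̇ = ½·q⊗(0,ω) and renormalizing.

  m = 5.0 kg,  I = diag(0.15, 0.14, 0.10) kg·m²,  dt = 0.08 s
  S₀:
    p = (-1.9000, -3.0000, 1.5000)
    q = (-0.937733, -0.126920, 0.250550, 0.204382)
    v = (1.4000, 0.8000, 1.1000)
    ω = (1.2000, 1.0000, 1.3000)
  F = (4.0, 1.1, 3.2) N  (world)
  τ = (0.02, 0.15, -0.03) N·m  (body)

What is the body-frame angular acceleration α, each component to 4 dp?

α = (0.4800, 0.5143, -0.1800)

precession coupling ω×(Iω) = (-0.0520, 0.0780, -0.0120)
angular accel α = (0.4800, 0.5143, -0.1800)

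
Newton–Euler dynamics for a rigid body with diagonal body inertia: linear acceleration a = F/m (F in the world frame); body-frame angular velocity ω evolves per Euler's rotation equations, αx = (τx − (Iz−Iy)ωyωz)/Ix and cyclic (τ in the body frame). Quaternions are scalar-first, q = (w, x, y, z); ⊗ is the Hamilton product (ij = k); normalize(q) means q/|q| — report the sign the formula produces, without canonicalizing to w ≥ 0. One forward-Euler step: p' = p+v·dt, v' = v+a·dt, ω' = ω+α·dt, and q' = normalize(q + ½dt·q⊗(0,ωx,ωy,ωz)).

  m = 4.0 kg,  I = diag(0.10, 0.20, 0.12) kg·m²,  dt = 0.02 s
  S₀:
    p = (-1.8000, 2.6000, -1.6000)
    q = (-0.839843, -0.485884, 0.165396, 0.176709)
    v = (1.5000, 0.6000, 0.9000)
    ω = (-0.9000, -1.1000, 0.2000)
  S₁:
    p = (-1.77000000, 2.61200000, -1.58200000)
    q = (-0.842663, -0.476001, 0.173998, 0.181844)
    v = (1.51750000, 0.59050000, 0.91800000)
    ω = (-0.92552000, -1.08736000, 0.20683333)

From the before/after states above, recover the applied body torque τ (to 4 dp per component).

ω₁ − ω₀ = (-0.02552000, 0.01264000, 0.00683333)
I·α + gyro = (-0.1100, 0.1300, 0.1400)

τ = (-0.1100, 0.1300, 0.1400)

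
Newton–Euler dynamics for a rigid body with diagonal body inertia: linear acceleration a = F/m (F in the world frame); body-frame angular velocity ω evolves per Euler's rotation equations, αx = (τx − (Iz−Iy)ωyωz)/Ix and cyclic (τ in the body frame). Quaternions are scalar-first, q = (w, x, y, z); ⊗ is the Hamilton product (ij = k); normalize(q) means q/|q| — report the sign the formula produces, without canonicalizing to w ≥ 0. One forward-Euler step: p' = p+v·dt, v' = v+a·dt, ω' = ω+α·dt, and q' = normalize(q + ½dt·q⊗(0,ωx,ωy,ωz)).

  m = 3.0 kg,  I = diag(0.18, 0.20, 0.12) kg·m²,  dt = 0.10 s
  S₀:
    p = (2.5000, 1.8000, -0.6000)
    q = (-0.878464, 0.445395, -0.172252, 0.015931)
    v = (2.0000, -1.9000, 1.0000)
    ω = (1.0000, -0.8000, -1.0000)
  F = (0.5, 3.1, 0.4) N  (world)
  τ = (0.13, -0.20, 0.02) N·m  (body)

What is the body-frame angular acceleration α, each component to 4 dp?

α = (1.0778, -0.7000, 0.3000)

precession coupling ω×(Iω) = (-0.0640, -0.0600, -0.0160)
angular accel α = (1.0778, -0.7000, 0.3000)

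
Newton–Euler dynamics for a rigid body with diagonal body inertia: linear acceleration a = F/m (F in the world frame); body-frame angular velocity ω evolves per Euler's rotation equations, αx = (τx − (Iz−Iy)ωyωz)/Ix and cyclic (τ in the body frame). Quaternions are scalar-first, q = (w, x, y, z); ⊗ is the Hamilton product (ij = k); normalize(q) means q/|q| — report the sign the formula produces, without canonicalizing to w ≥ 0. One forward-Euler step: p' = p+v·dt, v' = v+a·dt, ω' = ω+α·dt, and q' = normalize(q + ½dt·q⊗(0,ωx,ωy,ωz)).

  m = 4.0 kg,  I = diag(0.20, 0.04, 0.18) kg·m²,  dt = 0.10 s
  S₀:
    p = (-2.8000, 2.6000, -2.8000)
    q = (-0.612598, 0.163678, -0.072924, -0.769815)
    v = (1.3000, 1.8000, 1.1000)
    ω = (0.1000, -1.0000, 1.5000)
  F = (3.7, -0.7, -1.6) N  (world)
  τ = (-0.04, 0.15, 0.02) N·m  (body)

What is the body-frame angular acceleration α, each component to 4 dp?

ω×(Iω) gyroscopic = (-0.2100, 0.0030, 0.0160)
α = I⁻¹(τ − ω×Iω) = (0.8500, 3.6750, 0.0222)

α = (0.8500, 3.6750, 0.0222)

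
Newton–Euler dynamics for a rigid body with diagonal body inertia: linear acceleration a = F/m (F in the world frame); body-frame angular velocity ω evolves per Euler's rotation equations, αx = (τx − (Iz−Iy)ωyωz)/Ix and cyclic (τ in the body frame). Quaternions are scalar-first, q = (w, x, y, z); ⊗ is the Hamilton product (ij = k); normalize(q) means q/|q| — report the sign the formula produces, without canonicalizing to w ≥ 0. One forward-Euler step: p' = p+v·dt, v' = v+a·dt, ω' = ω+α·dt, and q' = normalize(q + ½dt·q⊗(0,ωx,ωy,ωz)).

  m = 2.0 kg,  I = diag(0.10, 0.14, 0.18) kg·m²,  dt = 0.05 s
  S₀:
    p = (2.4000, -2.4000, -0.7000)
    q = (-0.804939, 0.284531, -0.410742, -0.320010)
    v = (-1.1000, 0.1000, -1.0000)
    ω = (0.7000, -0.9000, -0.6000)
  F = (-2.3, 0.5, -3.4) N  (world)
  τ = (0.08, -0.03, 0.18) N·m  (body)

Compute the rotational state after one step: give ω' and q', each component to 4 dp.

angular accel α = (0.5840, -0.4543, 1.1400)
new body rate ω' = (0.7292, -0.9227, -0.5430)
Hamilton product q⊗(0,ω) = (-0.7608455, -0.6050211, 0.6711567, 0.5144049)
q' = normalize(q + ½dt·q⊗(0,ω)) = (-0.8235, 0.2693, -0.3938, -0.3070)

ω' = (0.7292, -0.9227, -0.5430)
q' = (-0.8235, 0.2693, -0.3938, -0.3070)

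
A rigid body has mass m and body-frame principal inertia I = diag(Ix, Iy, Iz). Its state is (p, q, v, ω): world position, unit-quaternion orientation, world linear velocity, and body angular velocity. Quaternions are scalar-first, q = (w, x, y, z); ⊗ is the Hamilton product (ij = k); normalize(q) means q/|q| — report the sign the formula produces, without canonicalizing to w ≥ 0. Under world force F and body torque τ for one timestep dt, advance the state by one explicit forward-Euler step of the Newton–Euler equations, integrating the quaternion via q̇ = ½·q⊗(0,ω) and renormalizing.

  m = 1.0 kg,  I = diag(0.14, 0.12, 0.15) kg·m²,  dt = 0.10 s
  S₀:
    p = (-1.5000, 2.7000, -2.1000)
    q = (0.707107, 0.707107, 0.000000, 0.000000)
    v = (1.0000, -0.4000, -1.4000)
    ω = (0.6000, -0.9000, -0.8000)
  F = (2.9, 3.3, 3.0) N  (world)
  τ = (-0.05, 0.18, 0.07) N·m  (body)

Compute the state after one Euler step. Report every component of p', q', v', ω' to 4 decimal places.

(τ − ω×Iω)/I = (-0.5114, 1.4600, 0.3947)
new body rate ω' = (0.5489, -0.7540, -0.7605)
Hamilton product q⊗(0,ω) = (-0.4242642, 0.4242642, -0.0707107, -1.2020819)
q' = normalize(q + ½dt·q⊗(0,ω)) = (0.6843, 0.7267, -0.0035, -0.0600)
a = F/m = (2.9000, 3.3000, 3.0000)
p' = p + v·dt = (-1.4000, 2.6600, -2.2400)
new velocity v' = (1.2900, -0.0700, -1.1000)

p' = (-1.4000, 2.6600, -2.2400)
q' = (0.6843, 0.7267, -0.0035, -0.0600)
v' = (1.2900, -0.0700, -1.1000)
ω' = (0.5489, -0.7540, -0.7605)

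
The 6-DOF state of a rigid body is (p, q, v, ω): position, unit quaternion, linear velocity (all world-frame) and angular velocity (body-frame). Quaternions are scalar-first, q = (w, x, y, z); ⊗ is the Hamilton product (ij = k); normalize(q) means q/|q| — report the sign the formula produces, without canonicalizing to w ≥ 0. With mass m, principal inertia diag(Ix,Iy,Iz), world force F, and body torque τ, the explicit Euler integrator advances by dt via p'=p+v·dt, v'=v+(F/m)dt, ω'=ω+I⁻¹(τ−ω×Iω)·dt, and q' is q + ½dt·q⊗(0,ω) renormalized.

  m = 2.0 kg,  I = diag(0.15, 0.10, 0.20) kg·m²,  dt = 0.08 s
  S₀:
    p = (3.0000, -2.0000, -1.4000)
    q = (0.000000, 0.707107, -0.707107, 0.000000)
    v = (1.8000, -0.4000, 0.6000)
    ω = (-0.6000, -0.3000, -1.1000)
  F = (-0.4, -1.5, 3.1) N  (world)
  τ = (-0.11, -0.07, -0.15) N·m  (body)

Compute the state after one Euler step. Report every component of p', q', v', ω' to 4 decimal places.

p' = (3.1440, -2.0320, -1.3520)
q' = (0.0085, 0.7372, -0.6751, -0.0254)
v' = (1.7840, -0.4600, 0.7240)
ω' = (-0.6763, -0.3296, -1.1564)

new position p' = (3.1440, -2.0320, -1.3520)
new velocity v' = (1.7840, -0.4600, 0.7240)
(τ − ω×Iω)/I = (-0.9533, -0.3700, -0.7050)
new body rate ω' = (-0.6763, -0.3296, -1.1564)
2q̇ = q⊗(0,ω) = (0.2121321, 0.7778177, 0.7778177, -0.6363963)
updated quaternion q' = (0.0085, 0.7372, -0.6751, -0.0254)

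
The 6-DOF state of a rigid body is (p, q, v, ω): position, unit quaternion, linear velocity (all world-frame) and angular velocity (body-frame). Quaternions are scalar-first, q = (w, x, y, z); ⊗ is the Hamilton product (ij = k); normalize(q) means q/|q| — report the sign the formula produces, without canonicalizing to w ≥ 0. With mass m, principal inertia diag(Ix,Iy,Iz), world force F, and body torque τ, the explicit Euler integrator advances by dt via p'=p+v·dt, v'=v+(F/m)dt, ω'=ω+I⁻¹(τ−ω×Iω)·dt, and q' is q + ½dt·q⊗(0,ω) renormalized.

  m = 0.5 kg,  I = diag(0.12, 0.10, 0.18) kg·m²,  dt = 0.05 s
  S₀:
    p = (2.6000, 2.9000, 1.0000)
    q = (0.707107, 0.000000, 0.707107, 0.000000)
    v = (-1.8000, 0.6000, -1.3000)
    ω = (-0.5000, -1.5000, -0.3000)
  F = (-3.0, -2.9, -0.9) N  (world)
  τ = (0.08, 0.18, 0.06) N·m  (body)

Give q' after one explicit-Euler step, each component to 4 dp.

2q̇ = q⊗(0,ω) = (1.0606605, -0.5656856, -1.0606605, 0.1414214)
updated quaternion q' = (0.7330, -0.0141, 0.6800, 0.0035)

q' = (0.7330, -0.0141, 0.6800, 0.0035)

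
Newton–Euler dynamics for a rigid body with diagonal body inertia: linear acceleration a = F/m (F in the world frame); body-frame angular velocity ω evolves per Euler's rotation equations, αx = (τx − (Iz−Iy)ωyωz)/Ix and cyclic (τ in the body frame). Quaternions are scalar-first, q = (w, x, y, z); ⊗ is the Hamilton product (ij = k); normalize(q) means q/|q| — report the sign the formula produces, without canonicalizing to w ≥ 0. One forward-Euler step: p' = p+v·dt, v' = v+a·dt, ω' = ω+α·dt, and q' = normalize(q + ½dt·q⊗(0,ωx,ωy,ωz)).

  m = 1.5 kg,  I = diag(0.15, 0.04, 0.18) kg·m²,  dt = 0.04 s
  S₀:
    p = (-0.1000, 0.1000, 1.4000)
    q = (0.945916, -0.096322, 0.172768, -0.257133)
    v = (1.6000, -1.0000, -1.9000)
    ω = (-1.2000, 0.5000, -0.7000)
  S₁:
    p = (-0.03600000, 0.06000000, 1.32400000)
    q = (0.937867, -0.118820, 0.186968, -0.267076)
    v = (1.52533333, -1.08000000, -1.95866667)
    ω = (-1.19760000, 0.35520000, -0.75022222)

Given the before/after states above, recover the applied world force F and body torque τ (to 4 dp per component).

F = (-2.8000, -3.0000, -2.2000)
τ = (-0.0400, -0.1700, -0.1600)

Δω = ω₁−ω₀ = (0.00240000, -0.14480000, -0.05022222)
τ = I·(Δω/dt) + ω₀×(Iω₀) = (-0.0400, -0.1700, -0.1600)
velocity change Δv = (-0.07466667, -0.08000000, -0.05866667)
applied force F = (-2.8000, -3.0000, -2.2000)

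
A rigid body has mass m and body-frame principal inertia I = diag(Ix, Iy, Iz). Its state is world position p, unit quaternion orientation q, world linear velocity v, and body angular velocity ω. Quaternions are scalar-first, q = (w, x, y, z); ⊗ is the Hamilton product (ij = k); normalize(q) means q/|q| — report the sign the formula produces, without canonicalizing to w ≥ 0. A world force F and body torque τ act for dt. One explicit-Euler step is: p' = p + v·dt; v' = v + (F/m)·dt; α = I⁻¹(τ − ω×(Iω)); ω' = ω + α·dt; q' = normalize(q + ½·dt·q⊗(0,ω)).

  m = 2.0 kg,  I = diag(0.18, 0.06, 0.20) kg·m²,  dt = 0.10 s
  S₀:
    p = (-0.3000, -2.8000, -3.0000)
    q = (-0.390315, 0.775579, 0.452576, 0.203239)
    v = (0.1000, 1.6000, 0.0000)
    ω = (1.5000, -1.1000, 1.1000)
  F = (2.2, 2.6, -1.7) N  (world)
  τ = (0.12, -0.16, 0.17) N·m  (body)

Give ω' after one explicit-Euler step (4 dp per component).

ω' = (1.6608, -1.3117, 1.0860)

gyro term ω×Iω = (-0.1694, -0.0330, 0.1980)
α = I⁻¹(τ − ω×Iω) = (1.6078, -2.1167, -0.1400)
ω + α·dt = (1.6608, -1.3117, 1.0860)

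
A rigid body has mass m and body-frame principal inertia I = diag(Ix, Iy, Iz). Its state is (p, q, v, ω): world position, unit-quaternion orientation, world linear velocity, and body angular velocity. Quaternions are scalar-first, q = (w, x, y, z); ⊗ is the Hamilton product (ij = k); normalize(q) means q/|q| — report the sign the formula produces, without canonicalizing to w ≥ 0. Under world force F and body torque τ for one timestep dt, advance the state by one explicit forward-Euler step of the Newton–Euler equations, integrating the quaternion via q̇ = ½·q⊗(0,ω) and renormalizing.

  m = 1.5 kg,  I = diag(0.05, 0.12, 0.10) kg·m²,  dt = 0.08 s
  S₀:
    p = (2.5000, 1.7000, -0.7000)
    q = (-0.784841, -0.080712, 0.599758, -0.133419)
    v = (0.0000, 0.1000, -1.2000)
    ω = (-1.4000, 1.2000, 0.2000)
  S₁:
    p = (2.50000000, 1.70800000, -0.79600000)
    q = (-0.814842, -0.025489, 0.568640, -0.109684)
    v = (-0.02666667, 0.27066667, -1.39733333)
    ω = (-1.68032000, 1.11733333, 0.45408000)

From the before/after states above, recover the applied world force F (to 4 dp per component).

F = (-0.5000, 3.2000, -3.7000)

velocity change Δv = (-0.02666667, 0.17066667, -0.19733333)
applied force F = (-0.5000, 3.2000, -3.7000)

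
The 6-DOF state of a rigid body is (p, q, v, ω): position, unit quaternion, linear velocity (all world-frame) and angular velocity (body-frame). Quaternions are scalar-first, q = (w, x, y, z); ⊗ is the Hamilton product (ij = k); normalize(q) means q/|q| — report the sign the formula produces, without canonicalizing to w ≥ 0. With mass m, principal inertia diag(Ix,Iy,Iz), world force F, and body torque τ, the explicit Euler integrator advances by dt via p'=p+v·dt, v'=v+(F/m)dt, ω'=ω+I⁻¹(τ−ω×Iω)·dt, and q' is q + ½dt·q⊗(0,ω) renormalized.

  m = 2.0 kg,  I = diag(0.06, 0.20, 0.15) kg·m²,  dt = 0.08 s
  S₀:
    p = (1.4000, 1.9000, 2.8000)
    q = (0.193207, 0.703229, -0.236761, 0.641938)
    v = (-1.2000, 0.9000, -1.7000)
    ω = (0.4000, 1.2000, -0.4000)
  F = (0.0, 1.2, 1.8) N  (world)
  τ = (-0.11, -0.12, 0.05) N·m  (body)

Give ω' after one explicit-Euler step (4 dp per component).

ω' = (0.2213, 1.1462, -0.4092)

α = I⁻¹(τ − ω×Iω) = (-2.2333, -0.6720, -0.1147)
new body rate ω' = (0.2213, 1.1462, -0.4092)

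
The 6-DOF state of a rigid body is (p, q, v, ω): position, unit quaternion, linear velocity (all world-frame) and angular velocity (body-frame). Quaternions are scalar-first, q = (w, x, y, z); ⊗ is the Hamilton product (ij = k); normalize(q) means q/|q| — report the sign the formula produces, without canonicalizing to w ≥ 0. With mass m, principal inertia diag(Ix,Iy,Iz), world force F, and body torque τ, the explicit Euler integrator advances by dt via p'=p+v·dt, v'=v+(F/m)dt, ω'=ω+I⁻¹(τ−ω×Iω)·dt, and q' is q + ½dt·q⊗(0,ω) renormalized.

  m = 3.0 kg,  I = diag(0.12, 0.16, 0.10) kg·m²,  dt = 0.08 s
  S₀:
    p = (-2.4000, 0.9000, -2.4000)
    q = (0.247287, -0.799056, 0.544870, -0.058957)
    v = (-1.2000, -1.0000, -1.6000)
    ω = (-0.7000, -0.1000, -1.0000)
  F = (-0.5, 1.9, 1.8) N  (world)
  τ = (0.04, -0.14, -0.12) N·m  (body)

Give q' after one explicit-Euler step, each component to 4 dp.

2q̇ = q⊗(0,ω) = (-0.5638092, -0.7238666, -0.7825148, 0.2140276)
updated quaternion q' = (0.2245, -0.8270, 0.5130, -0.0503)

q' = (0.2245, -0.8270, 0.5130, -0.0503)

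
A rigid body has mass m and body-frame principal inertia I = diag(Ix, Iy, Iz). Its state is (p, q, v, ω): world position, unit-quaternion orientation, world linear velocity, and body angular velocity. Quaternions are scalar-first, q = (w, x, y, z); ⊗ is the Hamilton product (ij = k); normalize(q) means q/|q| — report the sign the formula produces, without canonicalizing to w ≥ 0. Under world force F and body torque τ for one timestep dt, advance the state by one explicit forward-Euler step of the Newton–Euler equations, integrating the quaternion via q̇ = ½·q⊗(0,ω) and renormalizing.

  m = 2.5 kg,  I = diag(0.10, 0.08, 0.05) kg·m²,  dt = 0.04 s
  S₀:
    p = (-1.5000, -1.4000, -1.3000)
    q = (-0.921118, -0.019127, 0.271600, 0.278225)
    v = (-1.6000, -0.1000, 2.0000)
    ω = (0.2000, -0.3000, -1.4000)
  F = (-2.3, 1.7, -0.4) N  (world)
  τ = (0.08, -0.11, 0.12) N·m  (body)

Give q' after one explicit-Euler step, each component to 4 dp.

q' = (-0.9112, -0.0287, 0.2776, 0.3029)

2q̇ = q⊗(0,ω) = (0.4748204, -0.4809961, 0.3052026, 1.2409833)
updated quaternion q' = (-0.9112, -0.0287, 0.2776, 0.3029)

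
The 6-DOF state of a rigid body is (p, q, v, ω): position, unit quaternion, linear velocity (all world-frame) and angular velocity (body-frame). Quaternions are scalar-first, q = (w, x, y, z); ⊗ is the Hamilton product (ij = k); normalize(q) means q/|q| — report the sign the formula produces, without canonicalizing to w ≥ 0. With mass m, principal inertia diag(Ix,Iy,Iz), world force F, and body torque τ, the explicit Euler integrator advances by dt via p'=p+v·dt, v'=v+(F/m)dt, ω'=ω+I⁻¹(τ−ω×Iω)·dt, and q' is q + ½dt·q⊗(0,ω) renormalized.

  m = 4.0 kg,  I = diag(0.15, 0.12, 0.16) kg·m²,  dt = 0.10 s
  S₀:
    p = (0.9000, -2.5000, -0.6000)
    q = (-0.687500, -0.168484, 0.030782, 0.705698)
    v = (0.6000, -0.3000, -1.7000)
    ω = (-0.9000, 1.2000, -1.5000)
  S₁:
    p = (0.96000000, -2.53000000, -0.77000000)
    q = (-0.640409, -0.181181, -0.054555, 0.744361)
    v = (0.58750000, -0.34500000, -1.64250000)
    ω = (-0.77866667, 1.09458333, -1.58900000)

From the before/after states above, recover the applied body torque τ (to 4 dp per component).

τ = (0.1100, -0.1400, -0.1100)

rate change Δω = (0.12133333, -0.10541667, -0.08900000)
τ = I·(Δω/dt) + ω₀×(Iω₀) = (0.1100, -0.1400, -0.1100)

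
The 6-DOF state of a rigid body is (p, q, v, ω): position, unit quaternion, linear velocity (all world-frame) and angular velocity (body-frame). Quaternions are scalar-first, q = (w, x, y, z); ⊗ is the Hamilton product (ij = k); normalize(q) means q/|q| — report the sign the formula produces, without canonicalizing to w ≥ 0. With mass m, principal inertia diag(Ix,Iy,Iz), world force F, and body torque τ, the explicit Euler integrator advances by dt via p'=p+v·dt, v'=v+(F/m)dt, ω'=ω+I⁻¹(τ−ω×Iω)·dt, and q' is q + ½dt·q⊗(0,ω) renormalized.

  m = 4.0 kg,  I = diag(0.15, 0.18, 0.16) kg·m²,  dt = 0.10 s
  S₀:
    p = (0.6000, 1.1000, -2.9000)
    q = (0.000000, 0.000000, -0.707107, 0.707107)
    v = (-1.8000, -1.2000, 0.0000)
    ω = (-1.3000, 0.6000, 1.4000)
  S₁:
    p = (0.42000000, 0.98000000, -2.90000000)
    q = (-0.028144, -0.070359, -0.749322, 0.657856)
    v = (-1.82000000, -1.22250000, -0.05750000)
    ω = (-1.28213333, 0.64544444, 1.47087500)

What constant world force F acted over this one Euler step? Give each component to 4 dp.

v₁ − v₀ = (-0.02000000, -0.02250000, -0.05750000)
m·(v₁−v₀)/dt = (-0.8000, -0.9000, -2.3000)

F = (-0.8000, -0.9000, -2.3000)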